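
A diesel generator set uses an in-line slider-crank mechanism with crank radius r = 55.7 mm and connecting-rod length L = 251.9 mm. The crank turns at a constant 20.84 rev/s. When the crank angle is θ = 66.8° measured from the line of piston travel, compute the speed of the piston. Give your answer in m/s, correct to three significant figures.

ω = 2π·20.8 = 130.9 rad/s
For an in-line slider-crank, x = r cosθ + √(L² − r² sin²θ), so v = −rω sinθ·[1 + r cosθ/√(L² − r² sin²θ)].
With r = 0.0557 m, L = 0.2519 m, θ = 66.8°: √(L² − r² sin²θ) = 0.24664 m.
v = −0.0557·130.9·0.91914·[1 + 0.0557·0.39394/0.24664] = -7.3001 m/s.
|v| = 7.3001 m/s.

7.30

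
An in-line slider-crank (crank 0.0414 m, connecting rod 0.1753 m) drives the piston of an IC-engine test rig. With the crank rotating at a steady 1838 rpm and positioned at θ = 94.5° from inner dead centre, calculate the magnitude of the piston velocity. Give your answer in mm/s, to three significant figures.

ω = 2π·1838/60 = 192.5 rad/s
For an in-line slider-crank, x = r cosθ + √(L² − r² sin²θ), so v = −rω sinθ·[1 + r cosθ/√(L² − r² sin²θ)].
With r = 0.0414 m, L = 0.1753 m, θ = 94.5°: √(L² − r² sin²θ) = 0.17037 m.
v = −0.0414·192.5·0.99692·[1 + 0.0414·-0.07846/0.17037] = -7.7924 m/s.
|v| = 7.7924 m/s = 7792.4 mm/s.

7790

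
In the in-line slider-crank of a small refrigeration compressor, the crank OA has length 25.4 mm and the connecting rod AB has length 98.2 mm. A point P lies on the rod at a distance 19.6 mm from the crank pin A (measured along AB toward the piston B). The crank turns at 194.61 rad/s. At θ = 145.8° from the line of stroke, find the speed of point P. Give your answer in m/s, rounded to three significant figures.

4.22

ω = 194.6 rad/s.  Crank-pin speed |V_A| = rω = 4.9431 m/s, perpendicular to OA.
Rod angle: sinφ = −(r/L) sinθ ⇒ φ = -8.360°; ω_rod = −rω cosθ/√(L²−r²sin²θ) = +42.08 rad/s.
V_P = V_A + ω_rod × AP, with AP = 0.0196 m along the rod.
Components: V_Px = −rω sinθ − a·ω_rod·sinφ = -2.6585 m/s;  V_Py = rω cosθ + a·ω_rod·cosφ = -3.2723 m/s.
|V_P| = √(V_Px² + V_Py²) = 4.2161 m/s.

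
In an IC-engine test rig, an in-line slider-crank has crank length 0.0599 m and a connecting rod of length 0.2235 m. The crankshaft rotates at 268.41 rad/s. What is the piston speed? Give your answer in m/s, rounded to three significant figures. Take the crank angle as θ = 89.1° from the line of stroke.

ω = 268.4 rad/s
For an in-line slider-crank, x = r cosθ + √(L² − r² sin²θ), so v = −rω sinθ·[1 + r cosθ/√(L² − r² sin²θ)].
With r = 0.0599 m, L = 0.2235 m, θ = 89.1°: √(L² − r² sin²θ) = 0.21533 m.
v = −0.0599·268.4·0.99988·[1 + 0.0599·0.01571/0.21533] = -16.146 m/s.
|v| = 16.146 m/s.

16.1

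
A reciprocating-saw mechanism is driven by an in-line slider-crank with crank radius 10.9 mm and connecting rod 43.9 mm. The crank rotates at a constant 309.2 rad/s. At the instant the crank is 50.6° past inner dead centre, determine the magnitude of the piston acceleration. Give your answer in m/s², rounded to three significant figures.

614

ω = 309.2 rad/s
x(θ) = r cosθ + √(L² − r² sin²θ); with ω constant, a = ω²·d²x/dθ².
d²x/dθ² = −r cosθ − r²(cos2θ)/√u − r⁴ sin²2θ/(4u^{3/2}),  u = L² − r² sin²θ = 0.00185627 m².
Substituting r = 0.0109 m, L = 0.0439 m, θ = 50.6°: d²x/dθ² = -0.0064254 m.
a = ω²·d²x/dθ² = (309.2)²·(-0.0064254) = -614.3 m/s²;  |a| = 614.3 m/s².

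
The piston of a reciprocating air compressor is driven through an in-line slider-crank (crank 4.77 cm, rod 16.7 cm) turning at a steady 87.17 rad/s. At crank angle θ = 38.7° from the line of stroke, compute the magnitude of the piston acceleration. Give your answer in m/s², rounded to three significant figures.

308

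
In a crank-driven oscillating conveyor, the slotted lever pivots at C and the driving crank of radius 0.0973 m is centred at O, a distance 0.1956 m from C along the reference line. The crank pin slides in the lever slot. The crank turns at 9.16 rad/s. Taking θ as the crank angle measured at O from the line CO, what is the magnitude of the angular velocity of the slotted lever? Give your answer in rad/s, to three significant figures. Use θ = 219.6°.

2.59

ω = 9.16 rad/s
Crank pin A relative to C: A = (d + r cosθ, r sinθ); lever angle φ = atan2(r sinθ, d + r cosθ).
Differentiating tanφ: φ̇ = rω(d cosθ + r)/(d² + r² + 2dr cosθ).
d² + r² + 2dr cosθ = |CA|² = 0.018398 m²;  d cosθ + r = -0.053412 m.
|ω_lever| = |0.0973·9.16·-0.053412| / 0.018398 = 2.5875 rad/s.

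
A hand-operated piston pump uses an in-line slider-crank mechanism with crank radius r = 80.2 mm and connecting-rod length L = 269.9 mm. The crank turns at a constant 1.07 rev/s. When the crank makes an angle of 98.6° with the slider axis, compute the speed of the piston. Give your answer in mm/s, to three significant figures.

508

ω = 2π·1.07 = 6.723 rad/s
For an in-line slider-crank, x = r cosθ + √(L² − r² sin²θ), so v = −rω sinθ·[1 + r cosθ/√(L² − r² sin²θ)].
With r = 0.0802 m, L = 0.2699 m, θ = 98.6°: √(L² − r² sin²θ) = 0.25799 m.
v = −0.0802·6.723·0.98876·[1 + 0.0802·-0.14954/0.25799] = -0.50834 m/s.
|v| = 0.50834 m/s = 508.34 mm/s.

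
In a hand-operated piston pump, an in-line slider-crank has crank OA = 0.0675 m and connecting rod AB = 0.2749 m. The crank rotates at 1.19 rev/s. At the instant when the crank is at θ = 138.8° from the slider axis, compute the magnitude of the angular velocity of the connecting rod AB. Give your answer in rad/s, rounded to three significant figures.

ω = 7.477 rad/s (converted from 1.19 rev/s).
The rod makes angle φ with the slider axis where L sinφ = r sinθ; differentiating, L cosφ·φ̇ = r ω cosθ.
L cosφ = √(L² − r² sin²θ) = 0.27128 m.
|ω_rod| = r ω |cosθ| / √(L² − r² sin²θ) = 0.0675·7.477·0.75241/0.27128 = 1.3998 rad/s.

1.40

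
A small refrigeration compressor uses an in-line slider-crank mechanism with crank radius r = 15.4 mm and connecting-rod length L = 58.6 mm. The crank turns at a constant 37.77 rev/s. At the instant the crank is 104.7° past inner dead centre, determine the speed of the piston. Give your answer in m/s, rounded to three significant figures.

ω = 2π·37.8 = 237.3 rad/s
For an in-line slider-crank, x = r cosθ + √(L² − r² sin²θ), so v = −rω sinθ·[1 + r cosθ/√(L² − r² sin²θ)].
With r = 0.0154 m, L = 0.0586 m, θ = 104.7°: √(L² − r² sin²θ) = 0.056675 m.
v = −0.0154·237.3·0.96727·[1 + 0.0154·-0.25376/0.056675] = -3.2913 m/s.
|v| = 3.2913 m/s.

3.29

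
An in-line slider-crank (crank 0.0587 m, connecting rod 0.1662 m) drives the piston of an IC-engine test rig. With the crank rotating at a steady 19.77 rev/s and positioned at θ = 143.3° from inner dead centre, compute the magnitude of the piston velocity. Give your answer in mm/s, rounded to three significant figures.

3100

ω = 2π·19.8 = 124.2 rad/s
For an in-line slider-crank, x = r cosθ + √(L² − r² sin²θ), so v = −rω sinθ·[1 + r cosθ/√(L² − r² sin²θ)].
With r = 0.0587 m, L = 0.1662 m, θ = 143.3°: √(L² − r² sin²θ) = 0.16246 m.
v = −0.0587·124.2·0.59763·[1 + 0.0587·-0.80178/0.16246] = -3.0952 m/s.
|v| = 3.0952 m/s = 3095.2 mm/s.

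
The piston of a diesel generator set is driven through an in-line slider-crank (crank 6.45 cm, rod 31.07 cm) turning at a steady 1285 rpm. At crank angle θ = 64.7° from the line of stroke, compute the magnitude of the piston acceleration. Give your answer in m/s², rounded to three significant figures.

344

ω = 2π·1285/60 = 134.6 rad/s
x(θ) = r cosθ + √(L² − r² sin²θ); with ω constant, a = ω²·d²x/dθ².
d²x/dθ² = −r cosθ − r²(cos2θ)/√u − r⁴ sin²2θ/(4u^{3/2}),  u = L² − r² sin²θ = 0.093134 m².
Substituting r = 0.0645 m, L = 0.3107 m, θ = 64.7°: d²x/dθ² = -0.019003 m.
a = ω²·d²x/dθ² = (134.6)²·(-0.019003) = -344.1 m/s²;  |a| = 344.1 m/s².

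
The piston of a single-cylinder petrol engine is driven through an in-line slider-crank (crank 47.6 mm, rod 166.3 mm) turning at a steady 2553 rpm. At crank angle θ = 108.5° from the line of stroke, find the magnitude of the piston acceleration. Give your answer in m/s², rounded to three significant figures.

ω = 2π·2553/60 = 267.3 rad/s
x(θ) = r cosθ + √(L² − r² sin²θ); with ω constant, a = ω²·d²x/dθ².
d²x/dθ² = −r cosθ − r²(cos2θ)/√u − r⁴ sin²2θ/(4u^{3/2}),  u = L² − r² sin²θ = 0.0256181 m².
Substituting r = 0.0476 m, L = 0.1663 m, θ = 108.5°: d²x/dθ² = +0.026296 m.
a = ω²·d²x/dθ² = (267.3)²·(+0.026296) = +1879.5 m/s²;  |a| = 1879.5 m/s².

1880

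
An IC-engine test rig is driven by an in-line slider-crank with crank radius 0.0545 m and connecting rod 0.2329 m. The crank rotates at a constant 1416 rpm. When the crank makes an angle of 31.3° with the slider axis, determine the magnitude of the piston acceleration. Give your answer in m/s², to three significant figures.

ω = 2π·1416/60 = 148.3 rad/s
x(θ) = r cosθ + √(L² − r² sin²θ); with ω constant, a = ω²·d²x/dθ².
d²x/dθ² = −r cosθ − r²(cos2θ)/√u − r⁴ sin²2θ/(4u^{3/2}),  u = L² − r² sin²θ = 0.0534407 m².
Substituting r = 0.0545 m, L = 0.2329 m, θ = 31.3°: d²x/dθ² = -0.052622 m.
a = ω²·d²x/dθ² = (148.3)²·(-0.052622) = -1157 m/s²;  |a| = 1157 m/s².

1160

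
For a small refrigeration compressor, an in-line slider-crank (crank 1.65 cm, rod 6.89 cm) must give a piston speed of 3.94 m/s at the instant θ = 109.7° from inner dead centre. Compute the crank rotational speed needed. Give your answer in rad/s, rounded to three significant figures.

For an in-line slider-crank, |v_piston| = rω|sinθ|·[1 + r cosθ/√(L² − r² sin²θ)].
With r = 0.0165 m, L = 0.0689 m, θ = 109.7°: the bracketed kinematic factor |dx/dθ| = 0.014247 m.
ω = v/|dx/dθ| = 3.94/0.014247 = 276.55 rad/s.

277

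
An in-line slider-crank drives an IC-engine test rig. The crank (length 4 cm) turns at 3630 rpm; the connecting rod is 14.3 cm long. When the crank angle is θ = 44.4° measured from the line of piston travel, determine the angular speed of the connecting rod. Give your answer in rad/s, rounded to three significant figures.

77.5

ω = 380.1 rad/s (converted from 3630 rpm).
The rod makes angle φ with the slider axis where L sinφ = r sinθ; differentiating, L cosφ·φ̇ = r ω cosθ.
L cosφ = √(L² − r² sin²θ) = 0.14023 m.
|ω_rod| = r ω |cosθ| / √(L² − r² sin²θ) = 0.04·380.1·0.71447/0.14023 = 77.469 rad/s.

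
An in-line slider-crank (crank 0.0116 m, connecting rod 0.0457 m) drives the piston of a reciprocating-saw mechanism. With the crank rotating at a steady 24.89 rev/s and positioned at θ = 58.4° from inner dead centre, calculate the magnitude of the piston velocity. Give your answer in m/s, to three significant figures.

1.76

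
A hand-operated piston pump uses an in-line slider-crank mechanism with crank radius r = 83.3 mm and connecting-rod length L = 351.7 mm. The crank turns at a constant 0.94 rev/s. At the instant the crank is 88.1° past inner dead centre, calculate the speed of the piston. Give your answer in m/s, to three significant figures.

0.496

ω = 2π·0.94 = 5.906 rad/s
For an in-line slider-crank, x = r cosθ + √(L² − r² sin²θ), so v = −rω sinθ·[1 + r cosθ/√(L² − r² sin²θ)].
With r = 0.0833 m, L = 0.3517 m, θ = 88.1°: √(L² − r² sin²θ) = 0.3417 m.
v = −0.0833·5.906·0.99945·[1 + 0.0833·0.03316/0.3417] = -0.49569 m/s.
|v| = 0.49569 m/s.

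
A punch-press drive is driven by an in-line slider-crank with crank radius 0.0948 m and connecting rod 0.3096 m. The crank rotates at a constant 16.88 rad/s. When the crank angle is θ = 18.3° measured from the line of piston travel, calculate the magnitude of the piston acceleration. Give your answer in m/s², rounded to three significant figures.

32.4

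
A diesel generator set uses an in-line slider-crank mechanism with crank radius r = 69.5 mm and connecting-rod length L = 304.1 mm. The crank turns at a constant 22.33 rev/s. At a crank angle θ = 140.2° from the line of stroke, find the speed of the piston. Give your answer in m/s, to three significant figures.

5.13

ω = 2π·22.3 = 140.3 rad/s
For an in-line slider-crank, x = r cosθ + √(L² − r² sin²θ), so v = −rω sinθ·[1 + r cosθ/√(L² − r² sin²θ)].
With r = 0.0695 m, L = 0.3041 m, θ = 140.2°: √(L² − r² sin²θ) = 0.30083 m.
v = −0.0695·140.3·0.64011·[1 + 0.0695·-0.76828/0.30083] = -5.1339 m/s.
|v| = 5.1339 m/s.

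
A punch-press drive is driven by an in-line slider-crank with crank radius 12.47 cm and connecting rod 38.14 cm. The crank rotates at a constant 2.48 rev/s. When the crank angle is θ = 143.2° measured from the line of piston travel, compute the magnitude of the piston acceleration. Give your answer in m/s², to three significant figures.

ω = 2π·2.48 = 15.58 rad/s
x(θ) = r cosθ + √(L² − r² sin²θ); with ω constant, a = ω²·d²x/dθ².
d²x/dθ² = −r cosθ − r²(cos2θ)/√u − r⁴ sin²2θ/(4u^{3/2}),  u = L² − r² sin²θ = 0.139886 m².
Substituting r = 0.1247 m, L = 0.3814 m, θ = 143.2°: d²x/dθ² = +0.087049 m.
a = ω²·d²x/dθ² = (15.58)²·(+0.087049) = +21.136 m/s²;  |a| = 21.136 m/s².

21.1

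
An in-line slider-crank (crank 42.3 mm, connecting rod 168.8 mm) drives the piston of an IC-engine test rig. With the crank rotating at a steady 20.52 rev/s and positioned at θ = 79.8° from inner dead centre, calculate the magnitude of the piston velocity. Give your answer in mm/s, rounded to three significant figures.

ω = 2π·20.5 = 128.9 rad/s
For an in-line slider-crank, x = r cosθ + √(L² − r² sin²θ), so v = −rω sinθ·[1 + r cosθ/√(L² − r² sin²θ)].
With r = 0.0423 m, L = 0.1688 m, θ = 79.8°: √(L² − r² sin²θ) = 0.16359 m.
v = −0.0423·128.9·0.98420·[1 + 0.0423·0.17708/0.16359] = -5.6134 m/s.
|v| = 5.6134 m/s = 5613.4 mm/s.

5610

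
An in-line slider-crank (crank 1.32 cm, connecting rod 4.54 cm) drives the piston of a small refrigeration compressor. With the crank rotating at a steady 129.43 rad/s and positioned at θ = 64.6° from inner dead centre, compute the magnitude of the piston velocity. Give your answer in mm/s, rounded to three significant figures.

1740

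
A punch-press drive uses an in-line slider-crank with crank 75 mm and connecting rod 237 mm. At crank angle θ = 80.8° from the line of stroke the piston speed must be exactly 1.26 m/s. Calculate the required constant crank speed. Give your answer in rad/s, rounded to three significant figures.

For an in-line slider-crank, |v_piston| = rω|sinθ|·[1 + r cosθ/√(L² − r² sin²θ)].
With r = 0.075 m, L = 0.237 m, θ = 80.8°: the bracketed kinematic factor |dx/dθ| = 0.077978 m.
ω = v/|dx/dθ| = 1.26/0.077978 = 16.158 rad/s.

16.2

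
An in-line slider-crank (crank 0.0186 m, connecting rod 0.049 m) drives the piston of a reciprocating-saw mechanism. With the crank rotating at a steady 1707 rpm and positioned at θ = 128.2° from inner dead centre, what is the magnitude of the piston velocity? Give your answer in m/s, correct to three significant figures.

ω = 2π·1707/60 = 178.8 rad/s
For an in-line slider-crank, x = r cosθ + √(L² − r² sin²θ), so v = −rω sinθ·[1 + r cosθ/√(L² − r² sin²θ)].
With r = 0.0186 m, L = 0.049 m, θ = 128.2°: √(L² − r² sin²θ) = 0.046769 m.
v = −0.0186·178.8·0.78586·[1 + 0.0186·-0.61841/0.046769] = -1.9703 m/s.
|v| = 1.9703 m/s.

1.97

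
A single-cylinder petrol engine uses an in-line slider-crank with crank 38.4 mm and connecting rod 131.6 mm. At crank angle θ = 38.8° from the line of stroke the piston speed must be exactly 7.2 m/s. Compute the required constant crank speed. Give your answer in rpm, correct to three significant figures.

2320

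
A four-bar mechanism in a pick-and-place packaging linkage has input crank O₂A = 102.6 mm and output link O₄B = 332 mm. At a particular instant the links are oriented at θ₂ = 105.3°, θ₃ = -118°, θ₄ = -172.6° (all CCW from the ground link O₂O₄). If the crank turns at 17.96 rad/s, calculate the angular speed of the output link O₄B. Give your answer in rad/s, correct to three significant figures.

4.67

ω₂ = 17.96 rad/s
Differentiating the loop-closure r₂e^{iθ₂}+r₃e^{iθ₃}=r₁+r₄e^{iθ₄} gives r₂ω₂e^{iθ₂}+r₃ω₃e^{iθ₃}=r₄ω₄e^{iθ₄}.
Eliminating the other unknown: ω₄ = r₂ω₂ sin(θ₂−θ₃) / [r₄ sin(θ₄−θ₃)].
Numerator sine = -0.68582; denominator sine = -0.81513.
Result = 0.1026·17.96·(-0.68582) / (0.332·(-0.81513)) = +4.6698 rad/s; magnitude 4.6698 rad/s.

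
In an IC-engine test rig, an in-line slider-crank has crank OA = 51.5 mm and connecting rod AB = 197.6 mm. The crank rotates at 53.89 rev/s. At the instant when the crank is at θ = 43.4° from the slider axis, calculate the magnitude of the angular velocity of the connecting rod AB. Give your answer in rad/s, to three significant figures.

65.2

ω = 338.6 rad/s (converted from 53.89 rev/s).
The rod makes angle φ with the slider axis where L sinφ = r sinθ; differentiating, L cosφ·φ̇ = r ω cosθ.
L cosφ = √(L² − r² sin²θ) = 0.19441 m.
|ω_rod| = r ω |cosθ| / √(L² − r² sin²θ) = 0.0515·338.6·0.72657/0.19441 = 65.173 rad/s.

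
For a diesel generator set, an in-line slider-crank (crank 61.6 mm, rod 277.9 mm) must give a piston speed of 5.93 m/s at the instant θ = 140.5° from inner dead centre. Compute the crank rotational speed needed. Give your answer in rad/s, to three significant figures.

For an in-line slider-crank, |v_piston| = rω|sinθ|·[1 + r cosθ/√(L² − r² sin²θ)].
With r = 0.0616 m, L = 0.2779 m, θ = 140.5°: the bracketed kinematic factor |dx/dθ| = 0.032413 m.
ω = v/|dx/dθ| = 5.93/0.032413 = 182.95 rad/s.

183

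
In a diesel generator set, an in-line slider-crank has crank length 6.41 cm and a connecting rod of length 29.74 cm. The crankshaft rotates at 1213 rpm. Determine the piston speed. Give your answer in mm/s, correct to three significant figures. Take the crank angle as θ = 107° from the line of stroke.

7290

ω = 2π·1213/60 = 127 rad/s
For an in-line slider-crank, x = r cosθ + √(L² − r² sin²θ), so v = −rω sinθ·[1 + r cosθ/√(L² − r² sin²θ)].
With r = 0.0641 m, L = 0.2974 m, θ = 107°: √(L² − r² sin²θ) = 0.29101 m.
v = −0.0641·127·0.95630·[1 + 0.0641·-0.29237/0.29101] = -7.2851 m/s.
|v| = 7.2851 m/s = 7285.1 mm/s.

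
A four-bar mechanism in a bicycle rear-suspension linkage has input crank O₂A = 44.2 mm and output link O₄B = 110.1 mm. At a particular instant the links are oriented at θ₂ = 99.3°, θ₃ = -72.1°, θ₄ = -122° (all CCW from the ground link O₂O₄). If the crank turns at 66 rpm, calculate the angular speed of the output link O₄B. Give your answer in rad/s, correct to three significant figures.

0.542

ω₂ = 6.912 rad/s (from 66 rpm).
Differentiating the loop-closure r₂e^{iθ₂}+r₃e^{iθ₃}=r₁+r₄e^{iθ₄} gives r₂ω₂e^{iθ₂}+r₃ω₃e^{iθ₃}=r₄ω₄e^{iθ₄}.
Eliminating the other unknown: ω₄ = r₂ω₂ sin(θ₂−θ₃) / [r₄ sin(θ₄−θ₃)].
Numerator sine = +0.14954; denominator sine = -0.76492.
Result = 0.0442·6.912·(+0.14954) / (0.1101·(-0.76492)) = -0.54242 rad/s; magnitude 0.54242 rad/s.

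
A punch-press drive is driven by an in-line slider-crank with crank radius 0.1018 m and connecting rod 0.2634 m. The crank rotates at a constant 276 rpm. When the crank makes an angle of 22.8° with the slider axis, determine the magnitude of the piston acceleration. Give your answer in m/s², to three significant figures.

102

ω = 2π·276/60 = 28.9 rad/s
x(θ) = r cosθ + √(L² − r² sin²θ); with ω constant, a = ω²·d²x/dθ².
d²x/dθ² = −r cosθ − r²(cos2θ)/√u − r⁴ sin²2θ/(4u^{3/2}),  u = L² − r² sin²θ = 0.0678233 m².
Substituting r = 0.1018 m, L = 0.2634 m, θ = 22.8°: d²x/dθ² = -0.12246 m.
a = ω²·d²x/dθ² = (28.9)²·(-0.12246) = -102.3 m/s²;  |a| = 102.3 m/s².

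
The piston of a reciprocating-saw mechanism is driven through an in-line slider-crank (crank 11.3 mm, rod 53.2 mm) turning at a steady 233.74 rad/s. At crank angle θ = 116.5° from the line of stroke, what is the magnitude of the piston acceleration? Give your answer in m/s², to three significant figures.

355

ω = 233.7 rad/s
x(θ) = r cosθ + √(L² − r² sin²θ); with ω constant, a = ω²·d²x/dθ².
d²x/dθ² = −r cosθ − r²(cos2θ)/√u − r⁴ sin²2θ/(4u^{3/2}),  u = L² − r² sin²θ = 0.00272797 m².
Substituting r = 0.0113 m, L = 0.0532 m, θ = 116.5°: d²x/dθ² = +0.0064951 m.
a = ω²·d²x/dθ² = (233.7)²·(+0.0064951) = +354.85 m/s²;  |a| = 354.85 m/s².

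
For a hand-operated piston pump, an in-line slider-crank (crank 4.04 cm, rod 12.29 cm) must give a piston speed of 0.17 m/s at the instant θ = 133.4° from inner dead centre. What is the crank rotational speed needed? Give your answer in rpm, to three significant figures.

For an in-line slider-crank, |v_piston| = rω|sinθ|·[1 + r cosθ/√(L² − r² sin²θ)].
With r = 0.0404 m, L = 0.1229 m, θ = 133.4°: the bracketed kinematic factor |dx/dθ| = 0.022526 m.
ω = v/|dx/dθ| = 0.17/0.022526 = 7.5468 rad/s.
N = 60ω/(2π) = 72.066 rpm.

72.1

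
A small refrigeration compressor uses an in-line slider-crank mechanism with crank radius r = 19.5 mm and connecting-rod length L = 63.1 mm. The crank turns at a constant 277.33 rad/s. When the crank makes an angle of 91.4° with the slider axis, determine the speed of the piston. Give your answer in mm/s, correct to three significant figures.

ω = 277.3 rad/s
For an in-line slider-crank, x = r cosθ + √(L² − r² sin²θ), so v = −rω sinθ·[1 + r cosθ/√(L² − r² sin²θ)].
With r = 0.0195 m, L = 0.0631 m, θ = 91.4°: √(L² − r² sin²θ) = 0.060013 m.
v = −0.0195·277.3·0.99970·[1 + 0.0195·-0.02443/0.060013] = -5.3634 m/s.
|v| = 5.3634 m/s = 5363.4 mm/s.

5360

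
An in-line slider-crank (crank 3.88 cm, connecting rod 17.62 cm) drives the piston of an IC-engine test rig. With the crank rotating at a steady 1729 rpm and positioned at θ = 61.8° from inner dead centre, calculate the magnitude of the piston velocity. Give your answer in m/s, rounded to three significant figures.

ω = 2π·1729/60 = 181.1 rad/s
For an in-line slider-crank, x = r cosθ + √(L² − r² sin²θ), so v = −rω sinθ·[1 + r cosθ/√(L² − r² sin²θ)].
With r = 0.0388 m, L = 0.1762 m, θ = 61.8°: √(L² − r² sin²θ) = 0.17285 m.
v = −0.0388·181.1·0.88130·[1 + 0.0388·0.47255/0.17285] = -6.848 m/s.
|v| = 6.848 m/s.

6.85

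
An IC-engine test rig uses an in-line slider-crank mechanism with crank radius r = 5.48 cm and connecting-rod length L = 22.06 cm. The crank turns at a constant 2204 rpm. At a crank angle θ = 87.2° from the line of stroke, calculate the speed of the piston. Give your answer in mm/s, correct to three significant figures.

12800

ω = 2π·2204/60 = 230.8 rad/s
For an in-line slider-crank, x = r cosθ + √(L² − r² sin²θ), so v = −rω sinθ·[1 + r cosθ/√(L² − r² sin²θ)].
With r = 0.0548 m, L = 0.2206 m, θ = 87.2°: √(L² − r² sin²θ) = 0.2137 m.
v = −0.0548·230.8·0.99881·[1 + 0.0548·0.04885/0.2137] = -12.791 m/s.
|v| = 12.791 m/s = 12791 mm/s.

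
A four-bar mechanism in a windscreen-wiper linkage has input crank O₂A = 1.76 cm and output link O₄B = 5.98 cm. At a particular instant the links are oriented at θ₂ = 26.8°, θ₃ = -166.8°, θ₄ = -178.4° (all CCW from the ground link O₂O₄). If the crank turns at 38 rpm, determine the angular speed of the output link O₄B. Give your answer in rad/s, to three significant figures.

ω₂ = 3.979 rad/s (from 38 rpm).
Differentiating the loop-closure r₂e^{iθ₂}+r₃e^{iθ₃}=r₁+r₄e^{iθ₄} gives r₂ω₂e^{iθ₂}+r₃ω₃e^{iθ₃}=r₄ω₄e^{iθ₄}.
Eliminating the other unknown: ω₄ = r₂ω₂ sin(θ₂−θ₃) / [r₄ sin(θ₄−θ₃)].
Numerator sine = -0.23514; denominator sine = -0.20108.
Result = 0.0176·3.979·(-0.23514) / (0.0598·(-0.20108)) = +1.3696 rad/s; magnitude 1.3696 rad/s.

1.37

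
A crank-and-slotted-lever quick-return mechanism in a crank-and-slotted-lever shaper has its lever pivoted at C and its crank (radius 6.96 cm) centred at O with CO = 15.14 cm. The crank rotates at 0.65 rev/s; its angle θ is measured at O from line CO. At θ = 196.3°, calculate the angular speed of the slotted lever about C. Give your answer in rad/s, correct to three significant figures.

2.85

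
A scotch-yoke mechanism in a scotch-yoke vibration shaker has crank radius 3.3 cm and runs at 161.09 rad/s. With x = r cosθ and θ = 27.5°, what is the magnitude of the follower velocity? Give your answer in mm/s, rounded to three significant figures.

2450

ω = 161.1 rad/s
x = r cosθ ⇒ ẋ = −rω sinθ.
|v| = rω|sinθ| = 0.033·161.1·|sin 27.5°| = 2.4546 m/s = 2454.6 mm/s.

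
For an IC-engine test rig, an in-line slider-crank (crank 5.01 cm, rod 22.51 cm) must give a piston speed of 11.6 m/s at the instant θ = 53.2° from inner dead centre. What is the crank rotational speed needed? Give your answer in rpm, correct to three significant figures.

2430

For an in-line slider-crank, |v_piston| = rω|sinθ|·[1 + r cosθ/√(L² − r² sin²θ)].
With r = 0.0501 m, L = 0.2251 m, θ = 53.2°: the bracketed kinematic factor |dx/dθ| = 0.045552 m.
ω = v/|dx/dθ| = 11.6/0.045552 = 254.65 rad/s.
N = 60ω/(2π) = 2431.8 rpm.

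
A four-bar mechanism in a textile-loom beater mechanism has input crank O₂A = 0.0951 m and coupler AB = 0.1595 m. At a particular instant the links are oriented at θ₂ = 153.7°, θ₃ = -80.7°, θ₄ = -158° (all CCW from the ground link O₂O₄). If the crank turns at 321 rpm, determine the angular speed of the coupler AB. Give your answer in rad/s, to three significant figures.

ω₂ = 33.62 rad/s (from 321 rpm).
Differentiating the loop-closure r₂e^{iθ₂}+r₃e^{iθ₃}=r₁+r₄e^{iθ₄} gives r₂ω₂e^{iθ₂}+r₃ω₃e^{iθ₃}=r₄ω₄e^{iθ₄}.
Eliminating the other unknown: ω₃ = r₂ω₂ sin(θ₄−θ₂) / [r₃ sin(θ₃−θ₄)].
Numerator sine = +0.74664; denominator sine = +0.97553.
Result = 0.0951·33.62·(+0.74664) / (0.1595·(+0.97553)) = +15.34 rad/s; magnitude 15.34 rad/s.

15.3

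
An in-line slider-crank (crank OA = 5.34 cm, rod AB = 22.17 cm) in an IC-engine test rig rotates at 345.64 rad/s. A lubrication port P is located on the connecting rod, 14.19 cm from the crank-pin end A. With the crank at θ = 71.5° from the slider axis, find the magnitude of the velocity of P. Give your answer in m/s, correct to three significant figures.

ω = 345.6 rad/s.  Crank-pin speed |V_A| = rω = 18.457 m/s, perpendicular to OA.
Rod angle: sinφ = −(r/L) sinθ ⇒ φ = -13.204°; ω_rod = −rω cosθ/√(L²−r²sin²θ) = -27.134 rad/s.
V_P = V_A + ω_rod × AP, with AP = 0.1419 m along the rod.
Components: V_Px = −rω sinθ − a·ω_rod·sinφ = -18.383 m/s;  V_Py = rω cosθ + a·ω_rod·cosφ = +2.108 m/s.
|V_P| = √(V_Px² + V_Py²) = 18.503 m/s.

18.5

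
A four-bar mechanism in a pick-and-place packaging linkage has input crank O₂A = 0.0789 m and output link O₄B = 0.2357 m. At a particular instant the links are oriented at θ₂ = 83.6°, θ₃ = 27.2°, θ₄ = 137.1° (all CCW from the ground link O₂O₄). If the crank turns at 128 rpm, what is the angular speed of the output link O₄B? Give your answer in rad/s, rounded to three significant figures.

ω₂ = 13.4 rad/s (from 128 rpm).
Differentiating the loop-closure r₂e^{iθ₂}+r₃e^{iθ₃}=r₁+r₄e^{iθ₄} gives r₂ω₂e^{iθ₂}+r₃ω₃e^{iθ₃}=r₄ω₄e^{iθ₄}.
Eliminating the other unknown: ω₄ = r₂ω₂ sin(θ₂−θ₃) / [r₄ sin(θ₄−θ₃)].
Numerator sine = +0.83292; denominator sine = +0.94029.
Result = 0.0789·13.4·(+0.83292) / (0.2357·(+0.94029)) = +3.9747 rad/s; magnitude 3.9747 rad/s.

3.97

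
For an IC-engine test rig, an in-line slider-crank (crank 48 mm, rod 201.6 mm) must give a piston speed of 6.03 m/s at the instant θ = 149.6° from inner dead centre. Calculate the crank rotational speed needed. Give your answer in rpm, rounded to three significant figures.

2990

For an in-line slider-crank, |v_piston| = rω|sinθ|·[1 + r cosθ/√(L² − r² sin²θ)].
With r = 0.048 m, L = 0.2016 m, θ = 149.6°: the bracketed kinematic factor |dx/dθ| = 0.019265 m.
ω = v/|dx/dθ| = 6.03/0.019265 = 313 rad/s.
N = 60ω/(2π) = 2989 rpm.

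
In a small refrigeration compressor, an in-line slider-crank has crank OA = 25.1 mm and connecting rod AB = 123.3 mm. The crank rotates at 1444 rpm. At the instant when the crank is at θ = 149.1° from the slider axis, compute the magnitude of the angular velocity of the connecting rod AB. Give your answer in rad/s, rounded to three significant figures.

26.6

ω = 151.2 rad/s (converted from 1444 rpm).
The rod makes angle φ with the slider axis where L sinφ = r sinθ; differentiating, L cosφ·φ̇ = r ω cosθ.
L cosφ = √(L² − r² sin²θ) = 0.12262 m.
|ω_rod| = r ω |cosθ| / √(L² − r² sin²θ) = 0.0251·151.2·0.85806/0.12262 = 26.559 rad/s.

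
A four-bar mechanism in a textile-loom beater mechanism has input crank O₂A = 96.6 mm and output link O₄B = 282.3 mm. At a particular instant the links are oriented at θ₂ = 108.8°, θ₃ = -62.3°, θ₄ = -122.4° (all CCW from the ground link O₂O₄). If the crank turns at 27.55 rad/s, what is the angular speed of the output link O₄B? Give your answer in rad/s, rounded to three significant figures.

ω₂ = 27.55 rad/s
Differentiating the loop-closure r₂e^{iθ₂}+r₃e^{iθ₃}=r₁+r₄e^{iθ₄} gives r₂ω₂e^{iθ₂}+r₃ω₃e^{iθ₃}=r₄ω₄e^{iθ₄}.
Eliminating the other unknown: ω₄ = r₂ω₂ sin(θ₂−θ₃) / [r₄ sin(θ₄−θ₃)].
Numerator sine = +0.15471; denominator sine = -0.86690.
Result = 0.0966·27.55·(+0.15471) / (0.2823·(-0.86690)) = -1.6824 rad/s; magnitude 1.6824 rad/s.

1.68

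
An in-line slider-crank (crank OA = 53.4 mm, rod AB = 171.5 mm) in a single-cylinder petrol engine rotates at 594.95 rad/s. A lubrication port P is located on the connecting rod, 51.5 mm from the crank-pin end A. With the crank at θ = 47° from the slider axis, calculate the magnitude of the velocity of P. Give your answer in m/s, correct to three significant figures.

29.0

ω = 595 rad/s.  Crank-pin speed |V_A| = rω = 31.77 m/s, perpendicular to OA.
Rod angle: sinφ = −(r/L) sinθ ⇒ φ = -13.163°; ω_rod = −rω cosθ/√(L²−r²sin²θ) = -129.75 rad/s.
V_P = V_A + ω_rod × AP, with AP = 0.0515 m along the rod.
Components: V_Px = −rω sinθ − a·ω_rod·sinφ = -24.757 m/s;  V_Py = rω cosθ + a·ω_rod·cosφ = +15.161 m/s.
|V_P| = √(V_Px² + V_Py²) = 29.03 m/s.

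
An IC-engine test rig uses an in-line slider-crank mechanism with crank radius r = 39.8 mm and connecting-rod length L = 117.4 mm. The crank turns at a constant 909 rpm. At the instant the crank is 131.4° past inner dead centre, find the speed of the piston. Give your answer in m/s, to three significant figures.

2.18

ω = 2π·909/60 = 95.19 rad/s
For an in-line slider-crank, x = r cosθ + √(L² − r² sin²θ), so v = −rω sinθ·[1 + r cosθ/√(L² − r² sin²θ)].
With r = 0.0398 m, L = 0.1174 m, θ = 131.4°: √(L² − r² sin²θ) = 0.11354 m.
v = −0.0398·95.19·0.75011·[1 + 0.0398·-0.66131/0.11354] = -2.1831 m/s.
|v| = 2.1831 m/s.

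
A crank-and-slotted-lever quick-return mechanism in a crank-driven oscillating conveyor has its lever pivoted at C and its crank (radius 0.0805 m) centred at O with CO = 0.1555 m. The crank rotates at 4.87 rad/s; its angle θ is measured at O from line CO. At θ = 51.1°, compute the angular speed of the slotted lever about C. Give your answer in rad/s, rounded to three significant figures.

1.51

ω = 4.87 rad/s
Crank pin A relative to C: A = (d + r cosθ, r sinθ); lever angle φ = atan2(r sinθ, d + r cosθ).
Differentiating tanφ: φ̇ = rω(d cosθ + r)/(d² + r² + 2dr cosθ).
d² + r² + 2dr cosθ = |CA|² = 0.0463819 m²;  d cosθ + r = +0.17815 m.
|ω_lever| = |0.0805·4.87·+0.17815| / 0.0463819 = 1.5058 rad/s.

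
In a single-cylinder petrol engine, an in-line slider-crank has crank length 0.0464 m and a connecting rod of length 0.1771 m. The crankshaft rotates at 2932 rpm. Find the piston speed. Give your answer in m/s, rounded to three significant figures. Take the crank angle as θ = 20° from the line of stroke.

ω = 2π·2932/60 = 307 rad/s
For an in-line slider-crank, x = r cosθ + √(L² − r² sin²θ), so v = −rω sinθ·[1 + r cosθ/√(L² − r² sin²θ)].
With r = 0.0464 m, L = 0.1771 m, θ = 20°: √(L² − r² sin²θ) = 0.17639 m.
v = −0.0464·307·0.34202·[1 + 0.0464·0.93969/0.17639] = -6.0771 m/s.
|v| = 6.0771 m/s.

6.08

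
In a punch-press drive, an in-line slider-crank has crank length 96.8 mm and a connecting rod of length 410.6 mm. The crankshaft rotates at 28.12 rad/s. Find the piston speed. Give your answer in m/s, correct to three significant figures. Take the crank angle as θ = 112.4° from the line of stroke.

2.28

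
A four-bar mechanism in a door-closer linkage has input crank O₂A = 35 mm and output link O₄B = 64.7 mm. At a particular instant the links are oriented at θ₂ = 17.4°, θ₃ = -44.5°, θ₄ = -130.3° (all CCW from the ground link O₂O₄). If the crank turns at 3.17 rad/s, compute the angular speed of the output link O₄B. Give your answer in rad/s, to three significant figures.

1.52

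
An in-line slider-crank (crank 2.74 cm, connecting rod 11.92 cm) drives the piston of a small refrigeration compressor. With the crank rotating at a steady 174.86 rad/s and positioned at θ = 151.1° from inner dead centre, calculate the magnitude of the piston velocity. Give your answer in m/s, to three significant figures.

ω = 174.9 rad/s
For an in-line slider-crank, x = r cosθ + √(L² − r² sin²θ), so v = −rω sinθ·[1 + r cosθ/√(L² − r² sin²θ)].
With r = 0.0274 m, L = 0.1192 m, θ = 151.1°: √(L² − r² sin²θ) = 0.11846 m.
v = −0.0274·174.9·0.48328·[1 + 0.0274·-0.87546/0.11846] = -1.8466 m/s.
|v| = 1.8466 m/s.

1.85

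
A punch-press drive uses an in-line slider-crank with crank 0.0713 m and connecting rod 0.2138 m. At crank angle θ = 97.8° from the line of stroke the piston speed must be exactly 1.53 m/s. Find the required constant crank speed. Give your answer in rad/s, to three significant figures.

22.7

For an in-line slider-crank, |v_piston| = rω|sinθ|·[1 + r cosθ/√(L² − r² sin²θ)].
With r = 0.0713 m, L = 0.2138 m, θ = 97.8°: the bracketed kinematic factor |dx/dθ| = 0.067253 m.
ω = v/|dx/dθ| = 1.53/0.067253 = 22.75 rad/s.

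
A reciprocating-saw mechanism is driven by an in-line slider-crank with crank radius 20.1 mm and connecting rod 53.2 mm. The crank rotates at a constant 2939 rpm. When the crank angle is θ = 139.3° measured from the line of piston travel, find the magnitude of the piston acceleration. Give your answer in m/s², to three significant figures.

1300

ω = 2π·2939/60 = 307.8 rad/s
x(θ) = r cosθ + √(L² − r² sin²θ); with ω constant, a = ω²·d²x/dθ².
d²x/dθ² = −r cosθ − r²(cos2θ)/√u − r⁴ sin²2θ/(4u^{3/2}),  u = L² − r² sin²θ = 0.00265844 m².
Substituting r = 0.0201 m, L = 0.0532 m, θ = 139.3°: d²x/dθ² = +0.013776 m.
a = ω²·d²x/dθ² = (307.8)²·(+0.013776) = +1304.9 m/s²;  |a| = 1304.9 m/s².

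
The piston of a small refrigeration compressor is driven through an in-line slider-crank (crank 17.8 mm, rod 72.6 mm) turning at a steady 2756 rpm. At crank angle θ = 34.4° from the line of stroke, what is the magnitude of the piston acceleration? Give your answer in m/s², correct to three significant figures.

1360

ω = 2π·2756/60 = 288.6 rad/s
x(θ) = r cosθ + √(L² − r² sin²θ); with ω constant, a = ω²·d²x/dθ².
d²x/dθ² = −r cosθ − r²(cos2θ)/√u − r⁴ sin²2θ/(4u^{3/2}),  u = L² − r² sin²θ = 0.00516963 m².
Substituting r = 0.0178 m, L = 0.0726 m, θ = 34.4°: d²x/dθ² = -0.016339 m.
a = ω²·d²x/dθ² = (288.6)²·(-0.016339) = -1361 m/s²;  |a| = 1361 m/s².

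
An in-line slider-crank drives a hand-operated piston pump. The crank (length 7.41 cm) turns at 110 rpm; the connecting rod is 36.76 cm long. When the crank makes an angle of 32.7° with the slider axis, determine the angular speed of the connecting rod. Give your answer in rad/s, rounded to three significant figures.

1.97

ω = 11.52 rad/s (converted from 110 rpm).
The rod makes angle φ with the slider axis where L sinφ = r sinθ; differentiating, L cosφ·φ̇ = r ω cosθ.
L cosφ = √(L² − r² sin²θ) = 0.36541 m.
|ω_rod| = r ω |cosθ| / √(L² − r² sin²θ) = 0.0741·11.52·0.84151/0.36541 = 1.9657 rad/s.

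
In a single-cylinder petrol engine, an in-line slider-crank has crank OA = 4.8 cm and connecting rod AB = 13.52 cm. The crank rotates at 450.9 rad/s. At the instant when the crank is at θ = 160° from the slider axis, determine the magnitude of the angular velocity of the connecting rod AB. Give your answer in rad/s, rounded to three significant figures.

152

ω = 450.9 rad/s
The rod makes angle φ with the slider axis where L sinφ = r sinθ; differentiating, L cosφ·φ̇ = r ω cosθ.
L cosφ = √(L² − r² sin²θ) = 0.1342 m.
|ω_rod| = r ω |cosθ| / √(L² − r² sin²θ) = 0.048·450.9·0.93969/0.1342 = 151.55 rad/s.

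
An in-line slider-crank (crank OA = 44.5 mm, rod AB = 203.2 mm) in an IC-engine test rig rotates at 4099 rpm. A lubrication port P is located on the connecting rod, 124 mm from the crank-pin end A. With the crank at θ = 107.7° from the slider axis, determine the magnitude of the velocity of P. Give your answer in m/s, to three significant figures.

17.6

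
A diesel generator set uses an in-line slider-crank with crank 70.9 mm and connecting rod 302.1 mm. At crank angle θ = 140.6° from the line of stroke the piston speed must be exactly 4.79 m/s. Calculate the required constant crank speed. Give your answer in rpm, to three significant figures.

For an in-line slider-crank, |v_piston| = rω|sinθ|·[1 + r cosθ/√(L² − r² sin²θ)].
With r = 0.0709 m, L = 0.3021 m, θ = 140.6°: the bracketed kinematic factor |dx/dθ| = 0.036749 m.
ω = v/|dx/dθ| = 4.79/0.036749 = 130.34 rad/s.
N = 60ω/(2π) = 1244.7 rpm.

1240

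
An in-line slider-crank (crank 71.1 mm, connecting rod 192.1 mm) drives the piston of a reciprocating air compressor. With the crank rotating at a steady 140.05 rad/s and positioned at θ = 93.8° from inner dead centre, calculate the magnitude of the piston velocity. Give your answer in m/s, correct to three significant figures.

9.67

ω = 140.1 rad/s
For an in-line slider-crank, x = r cosθ + √(L² − r² sin²θ), so v = −rω sinθ·[1 + r cosθ/√(L² − r² sin²θ)].
With r = 0.0711 m, L = 0.1921 m, θ = 93.8°: √(L² − r² sin²θ) = 0.17852 m.
v = −0.0711·140.1·0.99780·[1 + 0.0711·-0.06627/0.17852] = -9.6734 m/s.
|v| = 9.6734 m/s.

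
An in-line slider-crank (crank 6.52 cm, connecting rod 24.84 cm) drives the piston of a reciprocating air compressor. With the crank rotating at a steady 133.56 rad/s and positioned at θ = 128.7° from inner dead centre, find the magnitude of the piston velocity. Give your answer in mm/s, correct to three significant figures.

5660

ω = 133.6 rad/s
For an in-line slider-crank, x = r cosθ + √(L² − r² sin²θ), so v = −rω sinθ·[1 + r cosθ/√(L² − r² sin²θ)].
With r = 0.0652 m, L = 0.2484 m, θ = 128.7°: √(L² − r² sin²θ) = 0.24313 m.
v = −0.0652·133.6·0.78043·[1 + 0.0652·-0.62524/0.24313] = -5.6566 m/s.
|v| = 5.6566 m/s = 5656.6 mm/s.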